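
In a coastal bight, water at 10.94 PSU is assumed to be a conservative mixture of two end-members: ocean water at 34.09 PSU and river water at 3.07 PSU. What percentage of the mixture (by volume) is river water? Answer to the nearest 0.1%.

74.6%

Let f be the freshwater fraction. Salt balance per unit volume:
f×3.07 + (1−f)×34.09 = 10.94
f = (34.09 − 10.94) / (34.09 − 3.07) = 23.15/31.02 = 0.7463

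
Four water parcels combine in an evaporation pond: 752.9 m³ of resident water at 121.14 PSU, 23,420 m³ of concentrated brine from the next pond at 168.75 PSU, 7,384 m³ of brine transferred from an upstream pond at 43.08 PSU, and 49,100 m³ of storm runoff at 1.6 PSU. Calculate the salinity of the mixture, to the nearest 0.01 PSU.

55.05 PSU

By conservation of dissolved salt,
salt = 752.9×121.14 + 23,420×168.75 + 7,384×43.08 + 49,100×1.6 = 91,206.306 + 3,952,125 + 318,102.72 + 78,560 = 4,439,994.026
volume = 752.9 + 23,420 + 7,384 + 49,100 = 80,656.9 m³
S = 4,439,994.026 / 80,656.9 = 55.0479 PSU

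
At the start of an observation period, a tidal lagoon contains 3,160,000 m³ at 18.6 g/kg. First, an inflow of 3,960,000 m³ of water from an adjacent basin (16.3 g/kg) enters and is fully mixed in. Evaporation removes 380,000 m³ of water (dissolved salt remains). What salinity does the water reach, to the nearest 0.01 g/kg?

After mixing: salt = 3,160,000×18.6 + 3,960,000×16.3 = 123,324,000; volume = 7,120,000 m³
After evaporation: salt unchanged = 123,324,000; volume = 7,120,000 − 380,000 = 6,740,000 m³
S = 123,324,000 / 6,740,000 = 18.2973 g/kg

18.30 g/kg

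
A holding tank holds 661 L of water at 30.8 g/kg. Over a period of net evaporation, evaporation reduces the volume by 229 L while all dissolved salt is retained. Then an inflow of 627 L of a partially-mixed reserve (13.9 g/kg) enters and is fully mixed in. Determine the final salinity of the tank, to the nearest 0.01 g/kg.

27.45 g/kg

After evaporation: salt = 661×30.8 = 20,358.8; volume = 661 − 229 = 432 L
After mixing: salt = 20,358.8 + 627×13.9 = 29,074.1; volume = 432 + 627 = 1,059 L
S = 29,074.1 / 1,059 = 27.4543 g/kg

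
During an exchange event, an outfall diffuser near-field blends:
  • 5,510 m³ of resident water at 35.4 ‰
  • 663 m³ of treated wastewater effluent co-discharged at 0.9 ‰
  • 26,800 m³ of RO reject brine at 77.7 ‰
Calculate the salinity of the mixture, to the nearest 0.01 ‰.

69.09 ‰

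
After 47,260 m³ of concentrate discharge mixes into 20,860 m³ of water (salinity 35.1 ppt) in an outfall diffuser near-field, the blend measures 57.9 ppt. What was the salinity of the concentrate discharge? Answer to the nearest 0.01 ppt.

67.96 ppt

Salt balance: 20,860×35.1 + 47,260×S = 68,120×57.9
732,186 + 47,260·S = 3,944,148
S = (3,944,148 − 732,186) / 47,260 = 67.9636 ppt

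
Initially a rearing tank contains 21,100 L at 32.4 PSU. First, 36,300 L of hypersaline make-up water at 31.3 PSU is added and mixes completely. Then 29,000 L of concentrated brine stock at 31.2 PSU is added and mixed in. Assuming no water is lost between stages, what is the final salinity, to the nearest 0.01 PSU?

Total salt / total volume:
Initial salt = 21,100×32.4 = 683,640
After stage 1: salt = 683,640 + 36,300×31.3 = 1,819,830; volume = 57,400 L; S = 31.704 PSU
After stage 2: salt = 1,819,830 + 29,000×31.2 = 2,724,630; volume = 86,400 L
S = 2,724,630 / 86,400 = 31.5351 PSU

31.54 PSU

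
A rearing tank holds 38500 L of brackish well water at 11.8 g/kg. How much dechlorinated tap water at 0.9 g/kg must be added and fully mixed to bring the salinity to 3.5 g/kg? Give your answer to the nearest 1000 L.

Salt balance: 38,500×11.8 + V×0.9 = (38,500+V)×3.5
454,300 + 0.9V = 134,750 + 3.5V
319,550 = 2.6V
V = 122,903.85 L

123000 L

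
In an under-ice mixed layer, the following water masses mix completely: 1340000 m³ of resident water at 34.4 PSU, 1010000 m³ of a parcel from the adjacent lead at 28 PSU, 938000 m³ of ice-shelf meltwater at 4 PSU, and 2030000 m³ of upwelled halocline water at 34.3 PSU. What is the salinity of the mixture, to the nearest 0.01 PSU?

27.78 PSU

Total salt / total volume:
salt = 1,340,000×34.4 + 1,010,000×28 + 938,000×4 + 2,030,000×34.3 = 46,096,000 + 28,280,000 + 3,752,000 + 69,629,000 = 147,757,000
volume = 1,340,000 + 1,010,000 + 938,000 + 2,030,000 = 5,318,000 m³
S = 147,757,000 / 5,318,000 = 27.7843 PSU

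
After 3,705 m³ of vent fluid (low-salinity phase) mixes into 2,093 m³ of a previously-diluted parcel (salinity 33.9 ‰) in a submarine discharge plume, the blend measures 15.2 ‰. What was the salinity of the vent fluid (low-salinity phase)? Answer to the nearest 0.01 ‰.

4.64 ‰

Salt balance: 2,093×33.9 + 3,705×S = 5,798×15.2
70,952.7 + 3,705·S = 88,129.6
S = (88,129.6 − 70,952.7) / 3,705 = 4.6361 ‰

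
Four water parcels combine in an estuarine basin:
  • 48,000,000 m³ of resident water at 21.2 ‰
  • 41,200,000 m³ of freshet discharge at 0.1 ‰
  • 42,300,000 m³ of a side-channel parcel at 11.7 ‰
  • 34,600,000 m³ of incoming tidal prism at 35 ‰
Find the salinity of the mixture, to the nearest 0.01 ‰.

Weighted by volume,
salt = 48,000,000×21.2 + 41,200,000×0.1 + 42,300,000×11.7 + 34,600,000×35 = 1,017,600,000 + 4,120,000 + 494,910,000 + 1,211,000,000 = 2,727,630,000
volume = 48,000,000 + 41,200,000 + 42,300,000 + 34,600,000 = 166,100,000 m³
S = 2,727,630,000 / 166,100,000 = 16.4216 ‰

16.42 ‰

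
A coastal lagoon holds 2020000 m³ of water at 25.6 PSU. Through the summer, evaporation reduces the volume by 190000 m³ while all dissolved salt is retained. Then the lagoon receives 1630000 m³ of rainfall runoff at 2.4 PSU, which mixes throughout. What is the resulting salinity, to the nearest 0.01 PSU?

16.08 PSU

After evaporation: salt = 2,020,000×25.6 = 51,712,000; volume = 2,020,000 − 190,000 = 1,830,000 m³
After mixing: salt = 51,712,000 + 1,630,000×2.4 = 55,624,000; volume = 1,830,000 + 1,630,000 = 3,460,000 m³
S = 55,624,000 / 3,460,000 = 16.0763 PSU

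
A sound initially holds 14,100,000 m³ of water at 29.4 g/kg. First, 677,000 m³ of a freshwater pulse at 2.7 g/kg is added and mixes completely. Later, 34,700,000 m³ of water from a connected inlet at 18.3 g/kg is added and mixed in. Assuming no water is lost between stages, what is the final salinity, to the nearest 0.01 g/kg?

Weighted by volume,
Initial salt = 14,100,000×29.4 = 414,540,000
After stage 1: salt = 414,540,000 + 677,000×2.7 = 416,367,900; volume = 14,777,000 m³; S = 28.177 g/kg
After stage 2: salt = 416,367,900 + 34,700,000×18.3 = 1,051,377,900; volume = 49,477,000 m³
S = 1,051,377,900 / 49,477,000 = 21.2498 g/kg

21.25 g/kg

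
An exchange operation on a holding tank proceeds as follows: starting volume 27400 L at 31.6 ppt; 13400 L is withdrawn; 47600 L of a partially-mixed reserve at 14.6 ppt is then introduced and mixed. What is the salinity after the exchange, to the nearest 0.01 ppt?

18.46 ppt

Remaining after removal: 14,000 L at 31.6 ppt (salt = 442,400)
After addition: salt = 442,400 + 47,600×14.6 = 1,137,360; volume = 61,600 L
S = 1,137,360 / 61,600 = 18.4636 ppt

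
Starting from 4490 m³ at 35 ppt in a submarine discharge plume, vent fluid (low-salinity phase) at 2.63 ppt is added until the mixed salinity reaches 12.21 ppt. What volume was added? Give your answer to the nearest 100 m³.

10700 m³

Salt balance: 4,490×35 + V×2.63 = (4,490+V)×12.21
157,150 + 2.63V = 54,822.9 + 12.21V
102,327.1 = 9.58V
V = 10,681.33 m³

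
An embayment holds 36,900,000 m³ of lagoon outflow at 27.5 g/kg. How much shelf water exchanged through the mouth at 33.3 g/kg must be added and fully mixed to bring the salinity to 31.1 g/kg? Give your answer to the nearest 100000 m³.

60400000 m³

Salt balance: 36,900,000×27.5 + V×33.3 = (36,900,000+V)×31.1
1,014,750,000 + 33.3V = 1,147,590,000 + 31.1V
132,840,000 = 2.2V
V = 60,381,818.18 m³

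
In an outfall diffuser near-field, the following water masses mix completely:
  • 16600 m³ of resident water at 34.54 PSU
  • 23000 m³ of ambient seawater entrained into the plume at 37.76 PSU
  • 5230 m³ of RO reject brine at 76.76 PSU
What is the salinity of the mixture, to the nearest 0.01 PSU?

Total salt / total volume:
salt = 16,600×34.54 + 23,000×37.76 + 5,230×76.76 = 573,364 + 868,480 + 401,454.8 = 1,843,298.8
volume = 16,600 + 23,000 + 5,230 = 44,830 m³
S = 1,843,298.8 / 44,830 = 41.1175 PSU

41.12 PSU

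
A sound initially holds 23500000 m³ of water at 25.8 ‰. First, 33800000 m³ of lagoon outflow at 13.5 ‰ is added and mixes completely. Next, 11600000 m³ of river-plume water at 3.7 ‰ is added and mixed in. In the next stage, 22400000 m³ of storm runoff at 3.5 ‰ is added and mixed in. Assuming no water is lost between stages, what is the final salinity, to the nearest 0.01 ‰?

12.97 ‰

Mass of salt is conserved:
Initial salt = 23,500,000×25.8 = 606,300,000
After stage 1: salt = 606,300,000 + 33,800,000×13.5 = 1,062,600,000; volume = 57,300,000 m³; S = 18.545 ‰
After stage 2: salt = 1,062,600,000 + 11,600,000×3.7 = 1,105,520,000; volume = 68,900,000 m³; S = 16.045 ‰
After stage 3: salt = 1,105,520,000 + 22,400,000×3.5 = 1,183,920,000; volume = 91,300,000 m³
S = 1,183,920,000 / 91,300,000 = 12.9674 ‰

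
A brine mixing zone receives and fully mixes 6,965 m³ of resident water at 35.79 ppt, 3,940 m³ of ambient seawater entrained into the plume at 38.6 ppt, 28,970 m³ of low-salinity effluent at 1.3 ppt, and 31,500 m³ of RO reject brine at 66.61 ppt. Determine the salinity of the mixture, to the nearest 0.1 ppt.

35.5 ppt

Total salt / total volume:
salt = 6,965×35.79 + 3,940×38.6 + 28,970×1.3 + 31,500×66.61 = 249,277.35 + 152,084 + 37,661 + 2,098,215 = 2,537,237.35
volume = 6,965 + 3,940 + 28,970 + 31,500 = 71,375 m³
S = 2,537,237.35 / 71,375 = 35.548 ppt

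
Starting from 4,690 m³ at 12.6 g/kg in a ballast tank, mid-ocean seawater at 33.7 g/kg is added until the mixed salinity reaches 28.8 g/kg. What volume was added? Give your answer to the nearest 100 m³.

15500 m³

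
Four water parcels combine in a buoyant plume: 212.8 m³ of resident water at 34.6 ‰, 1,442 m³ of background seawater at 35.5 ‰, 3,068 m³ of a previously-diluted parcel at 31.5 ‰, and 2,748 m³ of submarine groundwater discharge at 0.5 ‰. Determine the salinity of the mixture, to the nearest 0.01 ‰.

20.96 ‰

Total salt / total volume:
salt = 212.8×34.6 + 1,442×35.5 + 3,068×31.5 + 2,748×0.5 = 7,362.88 + 51,191 + 96,642 + 1,374 = 156,569.88
volume = 212.8 + 1,442 + 3,068 + 2,748 = 7,470.8 m³
S = 156,569.88 / 7,470.8 = 20.9576 ‰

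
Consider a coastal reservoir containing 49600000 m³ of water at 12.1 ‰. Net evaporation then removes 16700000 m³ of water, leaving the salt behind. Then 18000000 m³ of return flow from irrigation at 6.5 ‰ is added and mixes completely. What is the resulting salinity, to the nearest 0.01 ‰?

After evaporation: salt = 49,600,000×12.1 = 600,160,000; volume = 49,600,000 − 16,700,000 = 32,900,000 m³
After mixing: salt = 600,160,000 + 18,000,000×6.5 = 717,160,000; volume = 32,900,000 + 18,000,000 = 50,900,000 m³
S = 717,160,000 / 50,900,000 = 14.0896 ‰

14.09 ‰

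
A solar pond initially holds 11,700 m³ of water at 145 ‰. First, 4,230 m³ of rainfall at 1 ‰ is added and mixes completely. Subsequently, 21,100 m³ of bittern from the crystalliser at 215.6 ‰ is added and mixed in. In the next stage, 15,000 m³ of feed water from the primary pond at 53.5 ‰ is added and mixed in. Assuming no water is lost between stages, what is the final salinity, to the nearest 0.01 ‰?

Total salt / total volume:
Initial salt = 11,700×145 = 1,696,500
After stage 1: salt = 1,696,500 + 4,230×1 = 1,700,730; volume = 15,930 m³; S = 106.763 ‰
After stage 2: salt = 1,700,730 + 21,100×215.6 = 6,249,890; volume = 37,030 m³; S = 168.779 ‰
After stage 3: salt = 6,249,890 + 15,000×53.5 = 7,052,390; volume = 52,030 m³
S = 7,052,390 / 52,030 = 135.5447 ‰

135.54 ‰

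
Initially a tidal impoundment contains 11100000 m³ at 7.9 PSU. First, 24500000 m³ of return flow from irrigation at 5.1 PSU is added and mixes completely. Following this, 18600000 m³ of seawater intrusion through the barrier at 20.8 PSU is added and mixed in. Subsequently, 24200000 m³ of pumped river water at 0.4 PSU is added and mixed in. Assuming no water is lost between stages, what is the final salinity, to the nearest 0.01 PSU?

Weighted by volume,
Initial salt = 11,100,000×7.9 = 87,690,000
After stage 1: salt = 87,690,000 + 24,500,000×5.1 = 212,640,000; volume = 35,600,000 m³; S = 5.973 PSU
After stage 2: salt = 212,640,000 + 18,600,000×20.8 = 599,520,000; volume = 54,200,000 m³; S = 11.061 PSU
After stage 3: salt = 599,520,000 + 24,200,000×0.4 = 609,200,000; volume = 78,400,000 m³
S = 609,200,000 / 78,400,000 = 7.7704 PSU

7.77 PSU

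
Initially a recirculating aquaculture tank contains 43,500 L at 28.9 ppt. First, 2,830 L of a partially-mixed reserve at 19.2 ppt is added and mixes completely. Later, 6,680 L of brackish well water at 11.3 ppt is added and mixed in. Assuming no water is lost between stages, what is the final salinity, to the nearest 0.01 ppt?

26.16 ppt

Conserving salt mass:
Initial salt = 43,500×28.9 = 1,257,150
After stage 1: salt = 1,257,150 + 2,830×19.2 = 1,311,486; volume = 46,330 L; S = 28.307 ppt
After stage 2: salt = 1,311,486 + 6,680×11.3 = 1,386,970; volume = 53,010 L
S = 1,386,970 / 53,010 = 26.1643 ppt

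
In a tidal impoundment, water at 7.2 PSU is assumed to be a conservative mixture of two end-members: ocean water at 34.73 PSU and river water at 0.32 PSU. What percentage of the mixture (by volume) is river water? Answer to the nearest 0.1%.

80.0%

Let f be the freshwater fraction. Salt balance per unit volume:
f×0.32 + (1−f)×34.73 = 7.2
f = (34.73 − 7.2) / (34.73 − 0.32) = 27.53/34.41 = 0.8001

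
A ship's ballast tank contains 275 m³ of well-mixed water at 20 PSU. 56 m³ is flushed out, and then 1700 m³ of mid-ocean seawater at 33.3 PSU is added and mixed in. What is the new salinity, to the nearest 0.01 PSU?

Remaining after removal: 219 m³ at 20 PSU (salt = 4,380)
After addition: salt = 4,380 + 1,700×33.3 = 60,990; volume = 1,919 m³
S = 60,990 / 1,919 = 31.7822 PSU

31.78 PSU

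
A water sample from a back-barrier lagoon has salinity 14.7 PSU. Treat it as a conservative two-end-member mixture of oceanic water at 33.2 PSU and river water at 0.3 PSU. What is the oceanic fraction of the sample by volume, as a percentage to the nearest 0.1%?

43.8%

Let g be the oceanic fraction. Salt balance per unit volume:
g×33.2 + (1−g)×0.3 = 14.7
g = (14.7 − 0.3) / (33.2 − 0.3) = 14.4/32.9 = 0.4377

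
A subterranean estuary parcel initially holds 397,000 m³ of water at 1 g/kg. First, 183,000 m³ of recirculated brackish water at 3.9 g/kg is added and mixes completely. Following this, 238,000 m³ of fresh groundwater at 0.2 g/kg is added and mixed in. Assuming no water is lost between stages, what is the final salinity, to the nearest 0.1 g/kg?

1.4 g/kg

Total salt / total volume:
Initial salt = 397,000×1 = 397,000
After stage 1: salt = 397,000 + 183,000×3.9 = 1,110,700; volume = 580,000 m³; S = 1.915 g/kg
After stage 2: salt = 1,110,700 + 238,000×0.2 = 1,158,300; volume = 818,000 m³
S = 1,158,300 / 818,000 = 1.416 g/kg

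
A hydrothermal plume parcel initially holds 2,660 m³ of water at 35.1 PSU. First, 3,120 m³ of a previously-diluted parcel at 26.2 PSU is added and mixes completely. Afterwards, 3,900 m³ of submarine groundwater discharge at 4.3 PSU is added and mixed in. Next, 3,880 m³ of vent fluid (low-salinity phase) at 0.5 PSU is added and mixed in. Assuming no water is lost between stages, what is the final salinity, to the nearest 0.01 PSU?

Conserving salt mass:
Initial salt = 2,660×35.1 = 93,366
After stage 1: salt = 93,366 + 3,120×26.2 = 175,110; volume = 5,780 m³; S = 30.296 PSU
After stage 2: salt = 175,110 + 3,900×4.3 = 191,880; volume = 9,680 m³; S = 19.822 PSU
After stage 3: salt = 191,880 + 3,880×0.5 = 193,820; volume = 13,560 m³
S = 193,820 / 13,560 = 14.2935 PSU

14.29 PSU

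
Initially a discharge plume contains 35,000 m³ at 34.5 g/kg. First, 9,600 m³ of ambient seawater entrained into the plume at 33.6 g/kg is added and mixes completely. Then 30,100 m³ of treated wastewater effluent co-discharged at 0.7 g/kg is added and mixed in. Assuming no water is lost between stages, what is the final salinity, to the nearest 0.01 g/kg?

Weighted by volume,
Initial salt = 35,000×34.5 = 1,207,500
After stage 1: salt = 1,207,500 + 9,600×33.6 = 1,530,060; volume = 44,600 m³; S = 34.306 g/kg
After stage 2: salt = 1,530,060 + 30,100×0.7 = 1,551,130; volume = 74,700 m³
S = 1,551,130 / 74,700 = 20.7648 g/kg

20.76 g/kg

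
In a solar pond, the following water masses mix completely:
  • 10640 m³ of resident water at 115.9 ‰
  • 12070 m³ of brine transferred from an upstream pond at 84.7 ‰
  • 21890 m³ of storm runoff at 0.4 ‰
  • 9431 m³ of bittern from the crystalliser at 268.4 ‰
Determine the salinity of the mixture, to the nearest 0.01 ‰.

Total salt / total volume:
salt = 10,640×115.9 + 12,070×84.7 + 21,890×0.4 + 9,431×268.4 = 1,233,176 + 1,022,329 + 8,756 + 2,531,280.4 = 4,795,541.4
volume = 10,640 + 12,070 + 21,890 + 9,431 = 54,031 m³
S = 4,795,541.4 / 54,031 = 88.7554 ‰

88.76 ‰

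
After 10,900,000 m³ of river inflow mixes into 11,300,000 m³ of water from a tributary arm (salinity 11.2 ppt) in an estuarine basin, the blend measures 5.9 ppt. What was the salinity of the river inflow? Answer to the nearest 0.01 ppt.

0.41 ppt

Salt balance: 11,300,000×11.2 + 10,900,000×S = 22,200,000×5.9
126,560,000 + 10,900,000·S = 130,980,000
S = (130,980,000 − 126,560,000) / 10,900,000 = 0.4055 ppt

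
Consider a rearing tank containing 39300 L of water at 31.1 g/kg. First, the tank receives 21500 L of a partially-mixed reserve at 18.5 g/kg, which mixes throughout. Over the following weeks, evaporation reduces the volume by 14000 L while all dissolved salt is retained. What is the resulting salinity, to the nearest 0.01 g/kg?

After mixing: salt = 39,300×31.1 + 21,500×18.5 = 1,619,980; volume = 60,800 L
After evaporation: salt unchanged = 1,619,980; volume = 60,800 − 14,000 = 46,800 L
S = 1,619,980 / 46,800 = 34.615 g/kg

34.61 g/kg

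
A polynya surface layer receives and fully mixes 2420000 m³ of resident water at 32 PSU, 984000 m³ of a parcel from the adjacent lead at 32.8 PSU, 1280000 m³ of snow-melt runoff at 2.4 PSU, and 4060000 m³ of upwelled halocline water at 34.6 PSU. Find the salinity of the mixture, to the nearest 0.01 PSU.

28.96 PSU

Weighted by volume,
salt = 2,420,000×32 + 984,000×32.8 + 1,280,000×2.4 + 4,060,000×34.6 = 77,440,000 + 32,275,200 + 3,072,000 + 140,476,000 = 253,263,200
volume = 2,420,000 + 984,000 + 1,280,000 + 4,060,000 = 8,744,000 m³
S = 253,263,200 / 8,744,000 = 28.9642 PSU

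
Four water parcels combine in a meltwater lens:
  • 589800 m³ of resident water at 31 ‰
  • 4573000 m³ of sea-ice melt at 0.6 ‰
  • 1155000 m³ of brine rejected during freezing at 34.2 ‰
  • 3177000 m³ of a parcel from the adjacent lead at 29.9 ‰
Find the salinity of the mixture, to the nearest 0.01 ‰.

16.38 ‰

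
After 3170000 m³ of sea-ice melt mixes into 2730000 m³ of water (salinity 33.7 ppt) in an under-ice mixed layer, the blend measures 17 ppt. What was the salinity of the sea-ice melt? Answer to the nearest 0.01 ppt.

2.62 ppt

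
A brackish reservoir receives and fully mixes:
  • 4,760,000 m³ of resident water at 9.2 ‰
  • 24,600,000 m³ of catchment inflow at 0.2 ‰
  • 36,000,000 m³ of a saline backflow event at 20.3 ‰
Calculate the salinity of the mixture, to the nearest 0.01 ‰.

Conserving salt mass:
salt = 4,760,000×9.2 + 24,600,000×0.2 + 36,000,000×20.3 = 43,792,000 + 4,920,000 + 730,800,000 = 779,512,000
volume = 4,760,000 + 24,600,000 + 36,000,000 = 65,360,000 m³
S = 779,512,000 / 65,360,000 = 11.9264 ‰

11.93 ‰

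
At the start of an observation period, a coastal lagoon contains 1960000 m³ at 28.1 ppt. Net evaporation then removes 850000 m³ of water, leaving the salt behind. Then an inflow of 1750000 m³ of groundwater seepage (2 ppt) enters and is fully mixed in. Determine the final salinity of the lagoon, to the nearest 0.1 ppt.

20.5 ppt

After evaporation: salt = 1,960,000×28.1 = 55,076,000; volume = 1,960,000 − 850,000 = 1,110,000 m³
After mixing: salt = 55,076,000 + 1,750,000×2 = 58,576,000; volume = 1,110,000 + 1,750,000 = 2,860,000 m³
S = 58,576,000 / 2,860,000 = 20.4811 ppt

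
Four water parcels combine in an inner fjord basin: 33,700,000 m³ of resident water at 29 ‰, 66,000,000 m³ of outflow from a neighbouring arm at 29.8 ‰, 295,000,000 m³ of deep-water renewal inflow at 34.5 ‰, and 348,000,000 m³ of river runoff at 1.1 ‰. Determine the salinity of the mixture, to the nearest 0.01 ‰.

By conservation of dissolved salt,
salt = 33,700,000×29 + 66,000,000×29.8 + 295,000,000×34.5 + 348,000,000×1.1 = 977,300,000 + 1,966,800,000 + 10,177,500,000 + 382,800,000 = 13,504,400,000
volume = 33,700,000 + 66,000,000 + 295,000,000 + 348,000,000 = 742,700,000 m³
S = 13,504,400,000 / 742,700,000 = 18.1828 ‰

18.18 ‰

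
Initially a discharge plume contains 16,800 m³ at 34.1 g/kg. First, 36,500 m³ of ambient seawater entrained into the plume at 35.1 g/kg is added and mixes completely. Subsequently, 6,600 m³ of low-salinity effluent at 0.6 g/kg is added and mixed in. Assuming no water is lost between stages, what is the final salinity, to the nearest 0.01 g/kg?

31.02 g/kg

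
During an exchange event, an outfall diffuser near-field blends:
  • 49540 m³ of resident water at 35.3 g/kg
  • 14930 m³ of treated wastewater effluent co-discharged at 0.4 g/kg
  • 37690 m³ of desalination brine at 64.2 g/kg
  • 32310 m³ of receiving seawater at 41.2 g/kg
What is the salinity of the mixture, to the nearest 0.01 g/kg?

40.94 g/kg

Weighted by volume,
salt = 49,540×35.3 + 14,930×0.4 + 37,690×64.2 + 32,310×41.2 = 1,748,762 + 5,972 + 2,419,698 + 1,331,172 = 5,505,604
volume = 49,540 + 14,930 + 37,690 + 32,310 = 134,470 m³
S = 5,505,604 / 134,470 = 40.943 g/kg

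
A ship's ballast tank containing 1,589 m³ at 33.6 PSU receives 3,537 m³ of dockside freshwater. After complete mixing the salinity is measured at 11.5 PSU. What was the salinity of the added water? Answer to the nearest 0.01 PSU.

1.57 PSU

Salt balance: 1,589×33.6 + 3,537×S = 5,126×11.5
53,390.4 + 3,537·S = 58,949
S = (58,949 − 53,390.4) / 3,537 = 1.5716 PSU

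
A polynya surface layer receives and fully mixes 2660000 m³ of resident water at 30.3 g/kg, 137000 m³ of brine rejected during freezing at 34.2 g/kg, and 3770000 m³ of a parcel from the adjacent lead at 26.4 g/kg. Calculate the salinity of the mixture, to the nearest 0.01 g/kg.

28.14 g/kg

Salt balance:
salt = 2,660,000×30.3 + 137,000×34.2 + 3,770,000×26.4 = 80,598,000 + 4,685,400 + 99,528,000 = 184,811,400
volume = 2,660,000 + 137,000 + 3,770,000 = 6,567,000 m³
S = 184,811,400 / 6,567,000 = 28.1424 g/kg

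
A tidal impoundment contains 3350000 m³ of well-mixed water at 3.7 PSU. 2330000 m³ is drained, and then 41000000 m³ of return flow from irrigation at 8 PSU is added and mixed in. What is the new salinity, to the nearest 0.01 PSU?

7.90 PSU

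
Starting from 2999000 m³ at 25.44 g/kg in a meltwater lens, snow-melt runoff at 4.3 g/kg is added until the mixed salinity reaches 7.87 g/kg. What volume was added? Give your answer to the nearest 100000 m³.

Salt balance: 2,999,000×25.44 + V×4.3 = (2,999,000+V)×7.87
76,294,560 + 4.3V = 23,602,130 + 7.87V
52,692,430 = 3.57V
V = 14,759,784.31 m³

14800000 m³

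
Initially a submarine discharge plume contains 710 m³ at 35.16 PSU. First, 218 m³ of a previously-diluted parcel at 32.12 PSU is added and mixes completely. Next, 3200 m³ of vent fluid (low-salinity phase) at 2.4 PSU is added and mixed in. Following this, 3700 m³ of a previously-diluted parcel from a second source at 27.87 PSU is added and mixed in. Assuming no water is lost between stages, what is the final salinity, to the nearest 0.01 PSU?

18.24 PSU

Total salt / total volume:
Initial salt = 710×35.16 = 24,963.6
After stage 1: salt = 24,963.6 + 218×32.12 = 31,965.76; volume = 928 m³; S = 34.446 PSU
After stage 2: salt = 31,965.76 + 3,200×2.4 = 39,645.76; volume = 4,128 m³; S = 9.604 PSU
After stage 3: salt = 39,645.76 + 3,700×27.87 = 142,764.76; volume = 7,828 m³
S = 142,764.76 / 7,828 = 18.2377 PSU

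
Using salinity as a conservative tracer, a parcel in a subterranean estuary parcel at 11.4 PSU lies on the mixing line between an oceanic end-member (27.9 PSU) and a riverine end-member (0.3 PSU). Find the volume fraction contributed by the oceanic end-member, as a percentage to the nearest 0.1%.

Let g be the oceanic fraction. Salt balance per unit volume:
g×27.9 + (1−g)×0.3 = 11.4
g = (11.4 − 0.3) / (27.9 − 0.3) = 11.1/27.6 = 0.4022

40.2%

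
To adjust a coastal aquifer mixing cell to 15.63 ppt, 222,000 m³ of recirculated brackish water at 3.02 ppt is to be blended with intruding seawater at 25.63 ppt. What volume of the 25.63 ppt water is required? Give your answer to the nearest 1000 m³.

280000 m³

Salt balance: 222,000×3.02 + V×25.63 = (222,000+V)×15.63
670,440 + 25.63V = 3,469,860 + 15.63V
2,799,420 = 10V
V = 279,942 m³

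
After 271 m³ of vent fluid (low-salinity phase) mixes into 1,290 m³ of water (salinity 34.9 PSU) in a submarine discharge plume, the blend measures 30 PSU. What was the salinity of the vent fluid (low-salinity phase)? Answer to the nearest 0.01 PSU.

6.68 PSU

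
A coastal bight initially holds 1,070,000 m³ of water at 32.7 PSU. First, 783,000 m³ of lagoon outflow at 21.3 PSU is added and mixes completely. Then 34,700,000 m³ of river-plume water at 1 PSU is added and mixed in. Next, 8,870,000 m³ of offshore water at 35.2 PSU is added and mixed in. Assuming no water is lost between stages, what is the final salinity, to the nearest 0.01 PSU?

By conservation of dissolved salt,
Initial salt = 1,070,000×32.7 = 34,989,000
After stage 1: salt = 34,989,000 + 783,000×21.3 = 51,666,900; volume = 1,853,000 m³; S = 27.883 PSU
After stage 2: salt = 51,666,900 + 34,700,000×1 = 86,366,900; volume = 36,553,000 m³; S = 2.363 PSU
After stage 3: salt = 86,366,900 + 8,870,000×35.2 = 398,590,900; volume = 45,423,000 m³
S = 398,590,900 / 45,423,000 = 8.7751 PSU

8.78 PSU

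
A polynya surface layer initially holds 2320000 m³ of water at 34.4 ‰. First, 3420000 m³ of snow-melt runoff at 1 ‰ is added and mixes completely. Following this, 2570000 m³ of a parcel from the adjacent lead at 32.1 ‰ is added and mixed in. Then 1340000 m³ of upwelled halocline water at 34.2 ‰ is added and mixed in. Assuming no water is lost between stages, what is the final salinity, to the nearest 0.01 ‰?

21.92 ‰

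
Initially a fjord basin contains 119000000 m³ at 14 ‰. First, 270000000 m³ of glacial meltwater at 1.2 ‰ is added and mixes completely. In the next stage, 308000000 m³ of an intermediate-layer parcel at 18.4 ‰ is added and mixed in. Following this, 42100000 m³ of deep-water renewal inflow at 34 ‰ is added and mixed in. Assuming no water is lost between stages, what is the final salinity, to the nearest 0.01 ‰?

Mass of salt is conserved:
Initial salt = 119,000,000×14 = 1,666,000,000
After stage 1: salt = 1,666,000,000 + 270,000,000×1.2 = 1,990,000,000; volume = 389,000,000 m³; S = 5.116 ‰
After stage 2: salt = 1,990,000,000 + 308,000,000×18.4 = 7,657,200,000; volume = 697,000,000 m³; S = 10.986 ‰
After stage 3: salt = 7,657,200,000 + 42,100,000×34 = 9,088,600,000; volume = 739,100,000 m³
S = 9,088,600,000 / 739,100,000 = 12.2968 ‰

12.30 ‰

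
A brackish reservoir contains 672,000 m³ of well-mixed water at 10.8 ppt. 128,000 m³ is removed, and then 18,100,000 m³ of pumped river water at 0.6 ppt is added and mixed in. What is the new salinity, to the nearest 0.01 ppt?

0.90 ppt

Remaining after removal: 544,000 m³ at 10.8 ppt (salt = 5,875,200)
After addition: salt = 5,875,200 + 18,100,000×0.6 = 16,735,200; volume = 18,644,000 m³
S = 16,735,200 / 18,644,000 = 0.8976 ppt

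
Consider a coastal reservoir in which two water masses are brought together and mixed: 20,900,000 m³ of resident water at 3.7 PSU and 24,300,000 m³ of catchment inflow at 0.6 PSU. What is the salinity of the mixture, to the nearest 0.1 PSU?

By conservation of dissolved salt,
salt = 20,900,000×3.7 + 24,300,000×0.6 = 77,330,000 + 14,580,000 = 91,910,000
volume = 20,900,000 + 24,300,000 = 45,200,000 m³
S = 91,910,000 / 45,200,000 = 2.033 PSU

2.0 PSU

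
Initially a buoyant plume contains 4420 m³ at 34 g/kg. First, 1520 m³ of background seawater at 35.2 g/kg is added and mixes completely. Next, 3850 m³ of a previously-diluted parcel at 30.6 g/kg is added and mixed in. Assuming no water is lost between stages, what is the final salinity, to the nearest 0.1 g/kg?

32.8 g/kg

Salt balance:
Initial salt = 4,420×34 = 150,280
After stage 1: salt = 150,280 + 1,520×35.2 = 203,784; volume = 5,940 m³; S = 34.307 g/kg
After stage 2: salt = 203,784 + 3,850×30.6 = 321,594; volume = 9,790 m³
S = 321,594 / 9,790 = 32.8492 g/kg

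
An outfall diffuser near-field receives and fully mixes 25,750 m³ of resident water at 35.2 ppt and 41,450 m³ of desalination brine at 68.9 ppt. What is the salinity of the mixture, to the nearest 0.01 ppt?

Mass of salt is conserved:
salt = 25,750×35.2 + 41,450×68.9 = 906,400 + 2,855,905 = 3,762,305
volume = 25,750 + 41,450 = 67,200 m³
S = 3,762,305 / 67,200 = 55.9867 ppt

55.99 ppt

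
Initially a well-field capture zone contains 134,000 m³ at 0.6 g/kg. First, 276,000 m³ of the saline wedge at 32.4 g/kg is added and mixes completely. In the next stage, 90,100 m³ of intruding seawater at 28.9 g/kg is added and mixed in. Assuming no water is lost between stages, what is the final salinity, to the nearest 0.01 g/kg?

23.25 g/kg

Salt balance:
Initial salt = 134,000×0.6 = 80,400
After stage 1: salt = 80,400 + 276,000×32.4 = 9,022,800; volume = 410,000 m³; S = 22.007 g/kg
After stage 2: salt = 9,022,800 + 90,100×28.9 = 11,626,690; volume = 500,100 m³
S = 11,626,690 / 500,100 = 23.2487 g/kg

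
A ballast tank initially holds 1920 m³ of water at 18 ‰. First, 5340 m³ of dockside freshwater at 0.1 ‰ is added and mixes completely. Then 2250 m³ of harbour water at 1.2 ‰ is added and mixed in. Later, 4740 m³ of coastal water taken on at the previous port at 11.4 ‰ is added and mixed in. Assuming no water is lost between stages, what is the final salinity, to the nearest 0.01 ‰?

Mass of salt is conserved:
Initial salt = 1,920×18 = 34,560
After stage 1: salt = 34,560 + 5,340×0.1 = 35,094; volume = 7,260 m³; S = 4.834 ‰
After stage 2: salt = 35,094 + 2,250×1.2 = 37,794; volume = 9,510 m³; S = 3.974 ‰
After stage 3: salt = 37,794 + 4,740×11.4 = 91,830; volume = 14,250 m³
S = 91,830 / 14,250 = 6.4442 ‰

6.44 ‰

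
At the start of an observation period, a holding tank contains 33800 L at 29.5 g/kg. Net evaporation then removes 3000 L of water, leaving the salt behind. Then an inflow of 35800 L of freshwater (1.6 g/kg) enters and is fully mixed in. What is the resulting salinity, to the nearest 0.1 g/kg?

After evaporation: salt = 33,800×29.5 = 997,100; volume = 33,800 − 3,000 = 30,800 L
After mixing: salt = 997,100 + 35,800×1.6 = 1,054,380; volume = 30,800 + 35,800 = 66,600 L
S = 1,054,380 / 66,600 = 15.8315 g/kg

15.8 g/kg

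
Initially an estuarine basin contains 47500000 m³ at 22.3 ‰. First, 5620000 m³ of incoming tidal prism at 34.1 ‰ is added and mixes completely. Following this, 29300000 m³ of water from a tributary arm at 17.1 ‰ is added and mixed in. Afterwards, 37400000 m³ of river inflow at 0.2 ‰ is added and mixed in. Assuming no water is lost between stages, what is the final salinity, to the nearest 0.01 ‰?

Weighted by volume,
Initial salt = 47,500,000×22.3 = 1,059,250,000
After stage 1: salt = 1,059,250,000 + 5,620,000×34.1 = 1,250,892,000; volume = 53,120,000 m³; S = 23.548 ‰
After stage 2: salt = 1,250,892,000 + 29,300,000×17.1 = 1,751,922,000; volume = 82,420,000 m³; S = 21.256 ‰
After stage 3: salt = 1,751,922,000 + 37,400,000×0.2 = 1,759,402,000; volume = 119,820,000 m³
S = 1,759,402,000 / 119,820,000 = 14.6837 ‰

14.68 ‰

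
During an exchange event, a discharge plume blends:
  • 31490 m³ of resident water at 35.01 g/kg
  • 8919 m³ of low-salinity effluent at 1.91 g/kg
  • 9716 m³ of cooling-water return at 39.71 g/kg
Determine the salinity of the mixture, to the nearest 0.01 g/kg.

30.03 g/kg

Weighted by volume,
salt = 31,490×35.01 + 8,919×1.91 + 9,716×39.71 = 1,102,464.9 + 17,035.29 + 385,822.36 = 1,505,322.55
volume = 31,490 + 8,919 + 9,716 = 50,125 m³
S = 1,505,322.55 / 50,125 = 30.0314 g/kg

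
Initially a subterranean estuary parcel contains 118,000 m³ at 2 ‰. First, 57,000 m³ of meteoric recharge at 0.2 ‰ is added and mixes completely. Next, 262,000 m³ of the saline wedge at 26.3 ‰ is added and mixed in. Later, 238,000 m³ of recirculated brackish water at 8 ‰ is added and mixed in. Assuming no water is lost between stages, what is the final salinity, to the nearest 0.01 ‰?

13.40 ‰

Mass of salt is conserved:
Initial salt = 118,000×2 = 236,000
After stage 1: salt = 236,000 + 57,000×0.2 = 247,400; volume = 175,000 m³; S = 1.414 ‰
After stage 2: salt = 247,400 + 262,000×26.3 = 7,138,000; volume = 437,000 m³; S = 16.334 ‰
After stage 3: salt = 7,138,000 + 238,000×8 = 9,042,000; volume = 675,000 m³
S = 9,042,000 / 675,000 = 13.3956 ‰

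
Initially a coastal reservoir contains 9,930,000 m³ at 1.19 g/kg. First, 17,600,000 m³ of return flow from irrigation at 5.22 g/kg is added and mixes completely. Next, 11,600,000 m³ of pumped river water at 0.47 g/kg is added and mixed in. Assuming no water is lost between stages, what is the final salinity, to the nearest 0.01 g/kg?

Weighted by volume,
Initial salt = 9,930,000×1.19 = 11,816,700
After stage 1: salt = 11,816,700 + 17,600,000×5.22 = 103,688,700; volume = 27,530,000 m³; S = 3.766 g/kg
After stage 2: salt = 103,688,700 + 11,600,000×0.47 = 109,140,700; volume = 39,130,000 m³
S = 109,140,700 / 39,130,000 = 2.7892 g/kg

2.79 g/kg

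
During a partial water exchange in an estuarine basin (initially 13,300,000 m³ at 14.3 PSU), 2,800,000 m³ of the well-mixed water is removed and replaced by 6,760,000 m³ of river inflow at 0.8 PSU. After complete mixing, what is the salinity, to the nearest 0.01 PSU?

9.01 PSU

Remaining after removal: 10,500,000 m³ at 14.3 PSU (salt = 150,150,000)
After addition: salt = 150,150,000 + 6,760,000×0.8 = 155,558,000; volume = 17,260,000 m³
S = 155,558,000 / 17,260,000 = 9.0126 PSU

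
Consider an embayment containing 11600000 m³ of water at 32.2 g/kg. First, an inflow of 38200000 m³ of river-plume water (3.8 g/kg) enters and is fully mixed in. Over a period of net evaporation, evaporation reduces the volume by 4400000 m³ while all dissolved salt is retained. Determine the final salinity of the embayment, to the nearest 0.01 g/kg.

11.42 g/kg

After mixing: salt = 11,600,000×32.2 + 38,200,000×3.8 = 518,680,000; volume = 49,800,000 m³
After evaporation: salt unchanged = 518,680,000; volume = 49,800,000 − 4,400,000 = 45,400,000 m³
S = 518,680,000 / 45,400,000 = 11.4247 g/kg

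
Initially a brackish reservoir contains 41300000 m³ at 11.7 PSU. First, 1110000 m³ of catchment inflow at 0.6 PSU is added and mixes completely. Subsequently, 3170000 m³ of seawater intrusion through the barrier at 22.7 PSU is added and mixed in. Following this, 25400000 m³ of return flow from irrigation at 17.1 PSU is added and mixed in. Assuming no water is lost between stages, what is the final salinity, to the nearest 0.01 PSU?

Weighted by volume,
Initial salt = 41,300,000×11.7 = 483,210,000
After stage 1: salt = 483,210,000 + 1,110,000×0.6 = 483,876,000; volume = 42,410,000 m³; S = 11.409 PSU
After stage 2: salt = 483,876,000 + 3,170,000×22.7 = 555,835,000; volume = 45,580,000 m³; S = 12.195 PSU
After stage 3: salt = 555,835,000 + 25,400,000×17.1 = 990,175,000; volume = 70,980,000 m³
S = 990,175,000 / 70,980,000 = 13.9501 PSU

13.95 PSU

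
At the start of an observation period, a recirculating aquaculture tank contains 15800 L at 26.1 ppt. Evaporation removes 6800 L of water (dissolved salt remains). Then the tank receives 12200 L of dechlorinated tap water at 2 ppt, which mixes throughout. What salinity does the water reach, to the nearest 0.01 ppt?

After evaporation: salt = 15,800×26.1 = 412,380; volume = 15,800 − 6,800 = 9,000 L
After mixing: salt = 412,380 + 12,200×2 = 436,780; volume = 9,000 + 12,200 = 21,200 L
S = 436,780 / 21,200 = 20.6028 ppt

20.60 ppt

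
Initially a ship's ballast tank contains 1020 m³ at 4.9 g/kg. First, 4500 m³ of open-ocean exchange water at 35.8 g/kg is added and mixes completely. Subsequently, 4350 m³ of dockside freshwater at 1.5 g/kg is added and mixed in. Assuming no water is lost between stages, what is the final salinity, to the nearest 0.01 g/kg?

By conservation of dissolved salt,
Initial salt = 1,020×4.9 = 4,998
After stage 1: salt = 4,998 + 4,500×35.8 = 166,098; volume = 5,520 m³; S = 30.09 g/kg
After stage 2: salt = 166,098 + 4,350×1.5 = 172,623; volume = 9,870 m³
S = 172,623 / 9,870 = 17.4897 g/kg

17.49 g/kg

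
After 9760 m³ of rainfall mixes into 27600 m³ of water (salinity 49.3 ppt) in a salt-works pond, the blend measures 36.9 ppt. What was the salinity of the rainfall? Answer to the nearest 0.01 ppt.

1.83 ppt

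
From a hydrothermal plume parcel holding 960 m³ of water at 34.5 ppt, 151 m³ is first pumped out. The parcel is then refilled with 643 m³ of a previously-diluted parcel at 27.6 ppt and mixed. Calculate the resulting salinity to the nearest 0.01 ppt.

Remaining after removal: 809 m³ at 34.5 ppt (salt = 27,910.5)
After addition: salt = 27,910.5 + 643×27.6 = 45,657.3; volume = 1,452 m³
S = 45,657.3 / 1,452 = 31.4444 ppt

31.44 ppt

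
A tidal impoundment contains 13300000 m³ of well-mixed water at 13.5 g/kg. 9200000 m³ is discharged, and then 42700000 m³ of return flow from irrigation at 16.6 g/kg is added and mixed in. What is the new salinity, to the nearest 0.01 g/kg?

16.33 g/kg

Remaining after removal: 4,100,000 m³ at 13.5 g/kg (salt = 55,350,000)
After addition: salt = 55,350,000 + 42,700,000×16.6 = 764,170,000; volume = 46,800,000 m³
S = 764,170,000 / 46,800,000 = 16.3284 g/kg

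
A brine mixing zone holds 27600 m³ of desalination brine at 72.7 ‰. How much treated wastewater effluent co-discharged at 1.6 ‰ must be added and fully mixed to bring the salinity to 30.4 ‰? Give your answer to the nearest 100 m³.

40500 m³

Salt balance: 27,600×72.7 + V×1.6 = (27,600+V)×30.4
2,006,520 + 1.6V = 839,040 + 30.4V
1,167,480 = 28.8V
V = 40,537.5 m³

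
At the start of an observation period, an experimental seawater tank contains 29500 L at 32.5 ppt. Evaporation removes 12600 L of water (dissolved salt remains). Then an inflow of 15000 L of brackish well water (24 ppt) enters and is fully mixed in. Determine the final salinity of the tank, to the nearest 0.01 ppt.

After evaporation: salt = 29,500×32.5 = 958,750; volume = 29,500 − 12,600 = 16,900 L
After mixing: salt = 958,750 + 15,000×24 = 1,318,750; volume = 16,900 + 15,000 = 31,900 L
S = 1,318,750 / 31,900 = 41.3401 ppt

41.34 ppt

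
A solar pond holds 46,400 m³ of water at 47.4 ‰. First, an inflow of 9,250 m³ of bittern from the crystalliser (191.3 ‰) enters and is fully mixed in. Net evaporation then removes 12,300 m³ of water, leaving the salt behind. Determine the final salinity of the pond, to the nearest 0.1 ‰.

91.6 ‰

After mixing: salt = 46,400×47.4 + 9,250×191.3 = 3,968,885; volume = 55,650 m³
After evaporation: salt unchanged = 3,968,885; volume = 55,650 − 12,300 = 43,350 m³
S = 3,968,885 / 43,350 = 91.5544 ‰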